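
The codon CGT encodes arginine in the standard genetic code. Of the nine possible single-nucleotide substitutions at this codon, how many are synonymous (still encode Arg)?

Position 1: none → 0 synonymous.
Position 2: none → 0 synonymous.
Position 3: CGC, CGA, CGG → 3 synonymous.
Total: 0 + 0 + 3 = 3.

3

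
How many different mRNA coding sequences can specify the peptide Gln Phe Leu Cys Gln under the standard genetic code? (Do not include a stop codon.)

96

Gln: 2 codons.
Phe: 2 codons.
Leu: 6 codons.
Cys: 2 codons.
Gln: 2 codons.
2 × 2 × 6 × 2 × 2 = 96.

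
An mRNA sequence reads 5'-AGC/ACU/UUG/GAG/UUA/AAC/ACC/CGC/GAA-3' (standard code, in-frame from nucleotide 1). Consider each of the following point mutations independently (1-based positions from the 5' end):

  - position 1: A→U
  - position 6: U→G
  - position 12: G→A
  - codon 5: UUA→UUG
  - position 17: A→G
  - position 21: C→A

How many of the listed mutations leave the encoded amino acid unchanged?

4

Codon 1: AGC (Ser) → UGC (Cys) — missense.
Codon 2: ACU (Thr) → ACG (Thr) — synonymous.
Codon 4: GAG (Glu) → GAA (Glu) — synonymous.
Codon 5: UUA (Leu) → UUG (Leu) — synonymous.
Codon 6: AAC (Asn) → AGC (Ser) — missense.
Codon 7: ACC (Thr) → ACA (Thr) — synonymous.
Synonymous: 4 of 6.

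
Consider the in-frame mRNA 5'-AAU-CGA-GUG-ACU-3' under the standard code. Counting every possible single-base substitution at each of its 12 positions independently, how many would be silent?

11

Codon 1 (AAU, Asn): 1 synonymous substitution.
Codon 2 (CGA, Arg): 4 synonymous substitutions.
Codon 3 (GUG, Val): 3 synonymous substitutions.
Codon 4 (ACU, Thr): 3 synonymous substitutions.
Total: 1 + 4 + 3 + 3 = 11.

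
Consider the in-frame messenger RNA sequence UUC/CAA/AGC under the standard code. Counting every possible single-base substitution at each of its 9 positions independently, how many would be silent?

Codon 1 (UUC, Phe): 1 synonymous substitution.
Codon 2 (CAA, Gln): 1 synonymous substitution.
Codon 3 (AGC, Ser): 1 synonymous substitution.
Total: 1 + 1 + 1 = 3.

3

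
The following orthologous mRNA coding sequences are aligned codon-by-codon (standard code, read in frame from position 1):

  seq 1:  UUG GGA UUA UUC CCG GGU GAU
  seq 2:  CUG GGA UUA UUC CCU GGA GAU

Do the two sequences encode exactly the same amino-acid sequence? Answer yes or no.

yes

Codon 1: UUG Leu / CUG Leu — synonymous.
Codon 2: GGA Gly / GGA Gly — identical.
Codon 3: UUA Leu / UUA Leu — identical.
Codon 4: UUC Phe / UUC Phe — identical.
Codon 5: CCG Pro / CCU Pro — synonymous.
Codon 6: GGU Gly / GGA Gly — synonymous.
Codon 7: GAU Asp / GAU Asp — identical.
Nonsynonymous differences: 0 → same protein.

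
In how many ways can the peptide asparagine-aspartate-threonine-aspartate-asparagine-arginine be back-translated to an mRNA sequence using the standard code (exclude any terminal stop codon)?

384

Asn: 2 codons.
Asp: 2 codons.
Thr: 4 codons.
Asp: 2 codons.
Asn: 2 codons.
Arg: 6 codons.
2 × 2 × 4 × 2 × 2 × 6 = 384.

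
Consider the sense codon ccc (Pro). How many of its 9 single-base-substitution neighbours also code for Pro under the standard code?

3

Position 1: none → 0 synonymous.
Position 2: none → 0 synonymous.
Position 3: CCT, CCA, CCG → 3 synonymous.
Total: 0 + 0 + 3 = 3.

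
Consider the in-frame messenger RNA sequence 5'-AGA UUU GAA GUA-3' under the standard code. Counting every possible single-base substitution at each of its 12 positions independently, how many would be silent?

Codon 1 (AGA, Arg): 2 synonymous substitutions.
Codon 2 (UUU, Phe): 1 synonymous substitution.
Codon 3 (GAA, Glu): 1 synonymous substitution.
Codon 4 (GUA, Val): 3 synonymous substitutions.
Total: 2 + 1 + 1 + 3 = 7.

7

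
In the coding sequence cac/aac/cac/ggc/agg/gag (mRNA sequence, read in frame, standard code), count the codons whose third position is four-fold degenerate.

Codon 1 CAC (His): third position 2-fold.
Codon 2 AAC (Asn): third position 2-fold.
Codon 3 CAC (His): third position 2-fold.
Codon 4 GGC (Gly): third position 4-fold.
Codon 5 AGG (Arg): third position 2-fold.
Codon 6 GAG (Glu): third position 2-fold.
Four-fold degenerate third positions: 1.

1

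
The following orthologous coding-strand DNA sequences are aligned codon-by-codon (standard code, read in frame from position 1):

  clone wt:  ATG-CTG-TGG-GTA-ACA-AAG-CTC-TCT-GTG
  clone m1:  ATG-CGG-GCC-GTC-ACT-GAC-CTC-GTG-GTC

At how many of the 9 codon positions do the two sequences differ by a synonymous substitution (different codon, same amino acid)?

Codon 1: ATG Met / ATG Met — identical.
Codon 2: CTG Leu / CGG Arg — nonsynonymous.
Codon 3: TGG Trp / GCC Ala — nonsynonymous.
Codon 4: GTA Val / GTC Val — synonymous.
Codon 5: ACA Thr / ACT Thr — synonymous.
Codon 6: AAG Lys / GAC Asp — nonsynonymous.
Codon 7: CTC Leu / CTC Leu — identical.
Codon 8: TCT Ser / GTG Val — nonsynonymous.
Codon 9: GTG Val / GTC Val — synonymous.
Synonymous differences: 3.

3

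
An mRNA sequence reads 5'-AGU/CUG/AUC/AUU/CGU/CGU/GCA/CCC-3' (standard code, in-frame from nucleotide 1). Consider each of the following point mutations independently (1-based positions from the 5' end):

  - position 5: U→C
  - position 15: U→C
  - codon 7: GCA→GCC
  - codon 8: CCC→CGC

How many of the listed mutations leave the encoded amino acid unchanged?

Codon 2: CUG (Leu) → CCG (Pro) — missense.
Codon 5: CGU (Arg) → CGC (Arg) — synonymous.
Codon 7: GCA (Ala) → GCC (Ala) — synonymous.
Codon 8: CCC (Pro) → CGC (Arg) — missense.
Synonymous: 2 of 4.

2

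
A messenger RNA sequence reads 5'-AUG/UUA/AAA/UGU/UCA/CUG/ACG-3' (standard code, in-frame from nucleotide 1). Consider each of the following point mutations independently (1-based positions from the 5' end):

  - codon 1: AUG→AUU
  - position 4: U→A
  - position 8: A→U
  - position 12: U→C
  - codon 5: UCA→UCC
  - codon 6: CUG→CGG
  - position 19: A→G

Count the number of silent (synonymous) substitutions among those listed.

2

Codon 1: AUG (Met) → AUU (Ile) — missense.
Codon 2: UUA (Leu) → AUA (Ile) — missense.
Codon 3: AAA (Lys) → AUA (Ile) — missense.
Codon 4: UGU (Cys) → UGC (Cys) — synonymous.
Codon 5: UCA (Ser) → UCC (Ser) — synonymous.
Codon 6: CUG (Leu) → CGG (Arg) — missense.
Codon 7: ACG (Thr) → GCG (Ala) — missense.
Synonymous: 2 of 7.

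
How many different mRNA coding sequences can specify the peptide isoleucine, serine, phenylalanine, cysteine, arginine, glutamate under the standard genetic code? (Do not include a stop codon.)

Ile: 3 codons.
Ser: 6 codons.
Phe: 2 codons.
Cys: 2 codons.
Arg: 6 codons.
Glu: 2 codons.
3 × 6 × 2 × 2 × 6 × 2 = 864.

864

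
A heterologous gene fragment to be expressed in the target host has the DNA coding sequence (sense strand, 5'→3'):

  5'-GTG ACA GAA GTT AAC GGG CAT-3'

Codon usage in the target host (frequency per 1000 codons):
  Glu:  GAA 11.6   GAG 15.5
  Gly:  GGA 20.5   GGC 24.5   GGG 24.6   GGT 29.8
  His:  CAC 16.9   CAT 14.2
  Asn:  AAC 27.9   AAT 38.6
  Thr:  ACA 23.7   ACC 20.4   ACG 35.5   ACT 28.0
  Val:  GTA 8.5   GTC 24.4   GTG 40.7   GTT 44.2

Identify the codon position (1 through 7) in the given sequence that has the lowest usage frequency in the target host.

3

Codon 1 GTG (Val): 40.7 per 1000.
Codon 2 ACA (Thr): 23.7 per 1000.
Codon 3 GAA (Glu): 11.6 per 1000.
Codon 4 GTT (Val): 44.2 per 1000.
Codon 5 AAC (Asn): 27.9 per 1000.
Codon 6 GGG (Gly): 24.6 per 1000.
Codon 7 CAT (His): 14.2 per 1000.
Lowest frequency is 11.6 at codon 3.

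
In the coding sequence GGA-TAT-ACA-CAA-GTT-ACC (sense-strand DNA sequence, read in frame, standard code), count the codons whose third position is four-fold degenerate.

Codon 1 GGA (Gly): third position 4-fold.
Codon 2 TAT (Tyr): third position 2-fold.
Codon 3 ACA (Thr): third position 4-fold.
Codon 4 CAA (Gln): third position 2-fold.
Codon 5 GTT (Val): third position 4-fold.
Codon 6 ACC (Thr): third position 4-fold.
Four-fold degenerate third positions: 4.

4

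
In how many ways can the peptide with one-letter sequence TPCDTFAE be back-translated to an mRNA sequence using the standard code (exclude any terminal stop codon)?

Thr: 4 codons.
Pro: 4 codons.
Cys: 2 codons.
Asp: 2 codons.
Thr: 4 codons.
Phe: 2 codons.
Ala: 4 codons.
Glu: 2 codons.
4 × 4 × 2 × 2 × 4 × 2 × 4 × 2 = 4096.

4096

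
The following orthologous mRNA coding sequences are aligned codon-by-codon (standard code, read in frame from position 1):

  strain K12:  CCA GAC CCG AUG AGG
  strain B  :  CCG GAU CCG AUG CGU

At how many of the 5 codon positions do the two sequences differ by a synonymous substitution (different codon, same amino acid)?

3

Codon 1: CCA Pro / CCG Pro — synonymous.
Codon 2: GAC Asp / GAU Asp — synonymous.
Codon 3: CCG Pro / CCG Pro — identical.
Codon 4: AUG Met / AUG Met — identical.
Codon 5: AGG Arg / CGU Arg — synonymous.
Synonymous differences: 3.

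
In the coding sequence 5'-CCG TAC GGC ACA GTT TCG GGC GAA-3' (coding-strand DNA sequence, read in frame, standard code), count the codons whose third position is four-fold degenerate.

6

Codon 1 CCG (Pro): third position 4-fold.
Codon 2 TAC (Tyr): third position 2-fold.
Codon 3 GGC (Gly): third position 4-fold.
Codon 4 ACA (Thr): third position 4-fold.
Codon 5 GTT (Val): third position 4-fold.
Codon 6 TCG (Ser): third position 4-fold.
Codon 7 GGC (Gly): third position 4-fold.
Codon 8 GAA (Glu): third position 2-fold.
Four-fold degenerate third positions: 6.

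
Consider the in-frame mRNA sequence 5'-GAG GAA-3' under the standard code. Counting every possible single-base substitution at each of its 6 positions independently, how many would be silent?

2

Codon 1 (GAG, Glu): 1 synonymous substitution.
Codon 2 (GAA, Glu): 1 synonymous substitution.
Total: 1 + 1 = 2.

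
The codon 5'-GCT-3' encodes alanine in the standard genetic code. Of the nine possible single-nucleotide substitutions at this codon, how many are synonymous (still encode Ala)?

Position 1: none → 0 synonymous.
Position 2: none → 0 synonymous.
Position 3: GCC, GCA, GCG → 3 synonymous.
Total: 0 + 0 + 3 = 3.

3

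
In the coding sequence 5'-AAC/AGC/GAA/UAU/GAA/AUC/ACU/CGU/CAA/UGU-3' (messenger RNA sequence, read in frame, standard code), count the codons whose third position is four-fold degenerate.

2

Codon 1 AAC (Asn): third position 2-fold.
Codon 2 AGC (Ser): third position 2-fold.
Codon 3 GAA (Glu): third position 2-fold.
Codon 4 UAU (Tyr): third position 2-fold.
Codon 5 GAA (Glu): third position 2-fold.
Codon 6 AUC (Ile): third position 3-fold.
Codon 7 ACU (Thr): third position 4-fold.
Codon 8 CGU (Arg): third position 4-fold.
Codon 9 CAA (Gln): third position 2-fold.
Codon 10 UGU (Cys): third position 2-fold.
Four-fold degenerate third positions: 2.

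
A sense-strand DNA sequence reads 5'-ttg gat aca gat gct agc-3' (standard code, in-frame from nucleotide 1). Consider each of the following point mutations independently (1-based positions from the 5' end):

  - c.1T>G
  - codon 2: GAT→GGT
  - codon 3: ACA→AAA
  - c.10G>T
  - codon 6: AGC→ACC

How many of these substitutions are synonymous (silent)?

0

Codon 1: TTG (Leu) → GTG (Val) — missense.
Codon 2: GAT (Asp) → GGT (Gly) — missense.
Codon 3: ACA (Thr) → AAA (Lys) — missense.
Codon 4: GAT (Asp) → TAT (Tyr) — missense.
Codon 6: AGC (Ser) → ACC (Thr) — missense.
Synonymous: 0 of 5.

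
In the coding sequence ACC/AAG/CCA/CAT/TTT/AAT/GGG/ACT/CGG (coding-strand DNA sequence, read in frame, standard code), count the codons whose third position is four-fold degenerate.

Codon 1 ACC (Thr): third position 4-fold.
Codon 2 AAG (Lys): third position 2-fold.
Codon 3 CCA (Pro): third position 4-fold.
Codon 4 CAT (His): third position 2-fold.
Codon 5 TTT (Phe): third position 2-fold.
Codon 6 AAT (Asn): third position 2-fold.
Codon 7 GGG (Gly): third position 4-fold.
Codon 8 ACT (Thr): third position 4-fold.
Codon 9 CGG (Arg): third position 4-fold.
Four-fold degenerate third positions: 5.

5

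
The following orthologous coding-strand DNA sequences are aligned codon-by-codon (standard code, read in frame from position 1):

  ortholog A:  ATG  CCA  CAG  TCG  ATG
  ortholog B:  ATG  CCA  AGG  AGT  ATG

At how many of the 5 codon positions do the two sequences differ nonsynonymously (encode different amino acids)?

Codon 1: ATG Met / ATG Met — identical.
Codon 2: CCA Pro / CCA Pro — identical.
Codon 3: CAG Gln / AGG Arg — nonsynonymous.
Codon 4: TCG Ser / AGT Ser — synonymous.
Codon 5: ATG Met / ATG Met — identical.
Nonsynonymous differences: 1.

1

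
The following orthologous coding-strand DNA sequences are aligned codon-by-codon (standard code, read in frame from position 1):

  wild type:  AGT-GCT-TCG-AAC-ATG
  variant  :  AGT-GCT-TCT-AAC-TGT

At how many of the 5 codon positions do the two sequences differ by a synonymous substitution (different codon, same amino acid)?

1

Codon 1: AGT Ser / AGT Ser — identical.
Codon 2: GCT Ala / GCT Ala — identical.
Codon 3: TCG Ser / TCT Ser — synonymous.
Codon 4: AAC Asn / AAC Asn — identical.
Codon 5: ATG Met / TGT Cys — nonsynonymous.
Synonymous differences: 1.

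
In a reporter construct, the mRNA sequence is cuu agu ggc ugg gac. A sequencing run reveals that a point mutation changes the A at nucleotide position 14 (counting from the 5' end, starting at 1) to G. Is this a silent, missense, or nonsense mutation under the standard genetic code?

Position 14 falls in codon 5: GAC → Asp.
After the substitution the codon is GGC → Gly.
Asp ≠ Gly, so this is a missense mutation.

missense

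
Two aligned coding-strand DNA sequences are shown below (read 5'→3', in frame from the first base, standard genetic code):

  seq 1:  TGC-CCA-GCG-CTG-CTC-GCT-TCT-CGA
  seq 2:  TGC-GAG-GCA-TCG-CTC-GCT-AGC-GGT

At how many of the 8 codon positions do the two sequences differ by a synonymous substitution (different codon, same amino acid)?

Codon 1: TGC Cys / TGC Cys — identical.
Codon 2: CCA Pro / GAG Glu — nonsynonymous.
Codon 3: GCG Ala / GCA Ala — synonymous.
Codon 4: CTG Leu / TCG Ser — nonsynonymous.
Codon 5: CTC Leu / CTC Leu — identical.
Codon 6: GCT Ala / GCT Ala — identical.
Codon 7: TCT Ser / AGC Ser — synonymous.
Codon 8: CGA Arg / GGT Gly — nonsynonymous.
Synonymous differences: 2.

2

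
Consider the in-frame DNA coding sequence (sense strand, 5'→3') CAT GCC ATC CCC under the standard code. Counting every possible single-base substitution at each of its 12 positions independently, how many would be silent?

Codon 1 (CAT, His): 1 synonymous substitution.
Codon 2 (GCC, Ala): 3 synonymous substitutions.
Codon 3 (ATC, Ile): 2 synonymous substitutions.
Codon 4 (CCC, Pro): 3 synonymous substitutions.
Total: 1 + 3 + 2 + 3 = 9.

9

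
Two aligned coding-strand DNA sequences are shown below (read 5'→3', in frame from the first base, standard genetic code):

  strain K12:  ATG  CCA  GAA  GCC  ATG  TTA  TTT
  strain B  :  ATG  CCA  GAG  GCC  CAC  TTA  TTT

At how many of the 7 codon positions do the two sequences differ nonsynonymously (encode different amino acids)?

1

Codon 1: ATG Met / ATG Met — identical.
Codon 2: CCA Pro / CCA Pro — identical.
Codon 3: GAA Glu / GAG Glu — synonymous.
Codon 4: GCC Ala / GCC Ala — identical.
Codon 5: ATG Met / CAC His — nonsynonymous.
Codon 6: TTA Leu / TTA Leu — identical.
Codon 7: TTT Phe / TTT Phe — identical.
Nonsynonymous differences: 1.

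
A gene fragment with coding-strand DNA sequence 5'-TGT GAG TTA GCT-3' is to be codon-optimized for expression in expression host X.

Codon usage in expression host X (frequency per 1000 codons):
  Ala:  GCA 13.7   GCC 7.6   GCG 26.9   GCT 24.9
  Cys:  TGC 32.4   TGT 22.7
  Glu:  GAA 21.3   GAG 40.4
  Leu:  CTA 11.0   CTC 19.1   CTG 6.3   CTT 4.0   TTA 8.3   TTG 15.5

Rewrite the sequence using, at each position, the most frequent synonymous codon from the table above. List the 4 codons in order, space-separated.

TGC GAG CTC GCG

Codon 1 (Cys): best is TGC at 32.4.
Codon 2 (Glu): best is GAG at 40.4.
Codon 3 (Leu): best is CTC at 19.1.
Codon 4 (Ala): best is GCG at 26.9.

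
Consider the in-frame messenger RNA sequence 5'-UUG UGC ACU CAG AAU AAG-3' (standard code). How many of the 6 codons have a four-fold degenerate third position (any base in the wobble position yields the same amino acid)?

1

Codon 1 UUG (Leu): third position 2-fold.
Codon 2 UGC (Cys): third position 2-fold.
Codon 3 ACU (Thr): third position 4-fold.
Codon 4 CAG (Gln): third position 2-fold.
Codon 5 AAU (Asn): third position 2-fold.
Codon 6 AAG (Lys): third position 2-fold.
Four-fold degenerate third positions: 1.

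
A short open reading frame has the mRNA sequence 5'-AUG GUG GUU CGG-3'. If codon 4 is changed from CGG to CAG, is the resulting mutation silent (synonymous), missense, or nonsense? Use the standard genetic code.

Position 11 falls in codon 4: CGG → Arg.
After the substitution the codon is CAG → Gln.
Arg ≠ Gln, so this is a missense mutation.

missense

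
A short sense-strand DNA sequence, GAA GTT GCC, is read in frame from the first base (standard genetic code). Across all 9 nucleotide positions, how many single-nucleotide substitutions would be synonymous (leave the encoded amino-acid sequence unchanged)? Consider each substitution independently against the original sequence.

Codon 1 (GAA, Glu): 1 synonymous substitution.
Codon 2 (GTT, Val): 3 synonymous substitutions.
Codon 3 (GCC, Ala): 3 synonymous substitutions.
Total: 1 + 3 + 3 = 7.

7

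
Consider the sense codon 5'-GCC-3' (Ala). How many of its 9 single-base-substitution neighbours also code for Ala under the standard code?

3

Position 1: none → 0 synonymous.
Position 2: none → 0 synonymous.
Position 3: GCU, GCA, GCG → 3 synonymous.
Total: 0 + 0 + 3 = 3.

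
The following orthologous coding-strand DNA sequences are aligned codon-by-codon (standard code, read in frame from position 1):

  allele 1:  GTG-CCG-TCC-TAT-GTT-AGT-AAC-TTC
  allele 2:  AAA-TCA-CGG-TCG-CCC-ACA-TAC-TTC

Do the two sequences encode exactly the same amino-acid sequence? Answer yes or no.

Codon 1: GTG Val / AAA Lys — nonsynonymous.
Codon 2: CCG Pro / TCA Ser — nonsynonymous.
Codon 3: TCC Ser / CGG Arg — nonsynonymous.
Codon 4: TAT Tyr / TCG Ser — nonsynonymous.
Codon 5: GTT Val / CCC Pro — nonsynonymous.
Codon 6: AGT Ser / ACA Thr — nonsynonymous.
Codon 7: AAC Asn / TAC Tyr — nonsynonymous.
Codon 8: TTC Phe / TTC Phe — identical.
Nonsynonymous differences: 7 → different protein.

no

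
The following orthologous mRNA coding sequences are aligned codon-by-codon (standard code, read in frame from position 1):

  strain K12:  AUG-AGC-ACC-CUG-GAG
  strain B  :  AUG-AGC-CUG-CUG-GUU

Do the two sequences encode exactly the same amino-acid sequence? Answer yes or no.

Codon 1: AUG Met / AUG Met — identical.
Codon 2: AGC Ser / AGC Ser — identical.
Codon 3: ACC Thr / CUG Leu — nonsynonymous.
Codon 4: CUG Leu / CUG Leu — identical.
Codon 5: GAG Glu / GUU Val — nonsynonymous.
Nonsynonymous differences: 2 → different protein.

no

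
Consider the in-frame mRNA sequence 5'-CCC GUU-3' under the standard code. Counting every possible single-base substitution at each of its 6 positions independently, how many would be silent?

Codon 1 (CCC, Pro): 3 synonymous substitutions.
Codon 2 (GUU, Val): 3 synonymous substitutions.
Total: 3 + 3 = 6.

6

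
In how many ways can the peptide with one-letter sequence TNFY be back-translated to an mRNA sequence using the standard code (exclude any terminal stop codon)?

32

Thr: 4 codons.
Asn: 2 codons.
Phe: 2 codons.
Tyr: 2 codons.
4 × 2 × 2 × 2 = 32.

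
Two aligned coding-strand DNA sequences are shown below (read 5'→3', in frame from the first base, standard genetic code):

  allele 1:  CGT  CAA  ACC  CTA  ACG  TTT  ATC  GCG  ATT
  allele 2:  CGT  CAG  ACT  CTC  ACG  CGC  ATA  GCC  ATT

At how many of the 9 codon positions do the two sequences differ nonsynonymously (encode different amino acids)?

Codon 1: CGT Arg / CGT Arg — identical.
Codon 2: CAA Gln / CAG Gln — synonymous.
Codon 3: ACC Thr / ACT Thr — synonymous.
Codon 4: CTA Leu / CTC Leu — synonymous.
Codon 5: ACG Thr / ACG Thr — identical.
Codon 6: TTT Phe / CGC Arg — nonsynonymous.
Codon 7: ATC Ile / ATA Ile — synonymous.
Codon 8: GCG Ala / GCC Ala — synonymous.
Codon 9: ATT Ile / ATT Ile — identical.
Nonsynonymous differences: 1.

1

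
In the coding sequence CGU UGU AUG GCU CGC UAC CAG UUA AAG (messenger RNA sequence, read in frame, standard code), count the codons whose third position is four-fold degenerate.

3

Codon 1 CGU (Arg): third position 4-fold.
Codon 2 UGU (Cys): third position 2-fold.
Codon 3 AUG (Met): third position 1-fold.
Codon 4 GCU (Ala): third position 4-fold.
Codon 5 CGC (Arg): third position 4-fold.
Codon 6 UAC (Tyr): third position 2-fold.
Codon 7 CAG (Gln): third position 2-fold.
Codon 8 UUA (Leu): third position 2-fold.
Codon 9 AAG (Lys): third position 2-fold.
Four-fold degenerate third positions: 3.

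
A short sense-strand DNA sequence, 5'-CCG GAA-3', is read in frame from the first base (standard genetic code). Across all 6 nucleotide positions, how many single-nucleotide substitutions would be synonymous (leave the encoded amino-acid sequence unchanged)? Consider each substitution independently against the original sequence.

Codon 1 (CCG, Pro): 3 synonymous substitutions.
Codon 2 (GAA, Glu): 1 synonymous substitution.
Total: 3 + 1 = 4.

4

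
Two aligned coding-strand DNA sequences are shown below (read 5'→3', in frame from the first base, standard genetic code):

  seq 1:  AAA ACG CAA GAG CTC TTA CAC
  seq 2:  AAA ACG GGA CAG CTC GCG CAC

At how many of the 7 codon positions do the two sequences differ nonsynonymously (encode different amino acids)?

3

Codon 1: AAA Lys / AAA Lys — identical.
Codon 2: ACG Thr / ACG Thr — identical.
Codon 3: CAA Gln / GGA Gly — nonsynonymous.
Codon 4: GAG Glu / CAG Gln — nonsynonymous.
Codon 5: CTC Leu / CTC Leu — identical.
Codon 6: TTA Leu / GCG Ala — nonsynonymous.
Codon 7: CAC His / CAC His — identical.
Nonsynonymous differences: 3.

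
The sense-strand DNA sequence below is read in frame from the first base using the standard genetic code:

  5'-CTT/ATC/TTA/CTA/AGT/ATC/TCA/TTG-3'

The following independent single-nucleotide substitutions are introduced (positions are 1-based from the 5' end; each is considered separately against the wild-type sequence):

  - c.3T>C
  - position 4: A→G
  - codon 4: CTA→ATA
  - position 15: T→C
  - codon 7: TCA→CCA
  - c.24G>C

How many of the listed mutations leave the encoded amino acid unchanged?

Codon 1: CTT (Leu) → CTC (Leu) — synonymous.
Codon 2: ATC (Ile) → GTC (Val) — missense.
Codon 4: CTA (Leu) → ATA (Ile) — missense.
Codon 5: AGT (Ser) → AGC (Ser) — synonymous.
Codon 7: TCA (Ser) → CCA (Pro) — missense.
Codon 8: TTG (Leu) → TTC (Phe) — missense.
Synonymous: 2 of 6.

2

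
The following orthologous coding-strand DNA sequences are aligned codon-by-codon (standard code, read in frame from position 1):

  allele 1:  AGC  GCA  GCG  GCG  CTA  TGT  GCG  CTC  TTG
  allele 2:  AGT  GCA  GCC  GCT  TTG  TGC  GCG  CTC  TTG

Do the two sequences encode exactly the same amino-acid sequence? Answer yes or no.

yes

Codon 1: AGC Ser / AGT Ser — synonymous.
Codon 2: GCA Ala / GCA Ala — identical.
Codon 3: GCG Ala / GCC Ala — synonymous.
Codon 4: GCG Ala / GCT Ala — synonymous.
Codon 5: CTA Leu / TTG Leu — synonymous.
Codon 6: TGT Cys / TGC Cys — synonymous.
Codon 7: GCG Ala / GCG Ala — identical.
Codon 8: CTC Leu / CTC Leu — identical.
Codon 9: TTG Leu / TTG Leu — identical.
Nonsynonymous differences: 0 → same protein.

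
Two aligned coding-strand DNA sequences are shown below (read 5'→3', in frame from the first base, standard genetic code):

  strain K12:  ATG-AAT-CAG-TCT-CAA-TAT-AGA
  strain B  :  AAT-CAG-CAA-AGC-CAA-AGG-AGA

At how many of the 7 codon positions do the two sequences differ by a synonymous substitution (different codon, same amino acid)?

Codon 1: ATG Met / AAT Asn — nonsynonymous.
Codon 2: AAT Asn / CAG Gln — nonsynonymous.
Codon 3: CAG Gln / CAA Gln — synonymous.
Codon 4: TCT Ser / AGC Ser — synonymous.
Codon 5: CAA Gln / CAA Gln — identical.
Codon 6: TAT Tyr / AGG Arg — nonsynonymous.
Codon 7: AGA Arg / AGA Arg — identical.
Synonymous differences: 2.

2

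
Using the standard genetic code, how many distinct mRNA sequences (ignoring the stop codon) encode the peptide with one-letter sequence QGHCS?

Gln: 2 codons.
Gly: 4 codons.
His: 2 codons.
Cys: 2 codons.
Ser: 6 codons.
2 × 4 × 2 × 2 × 6 = 192.

192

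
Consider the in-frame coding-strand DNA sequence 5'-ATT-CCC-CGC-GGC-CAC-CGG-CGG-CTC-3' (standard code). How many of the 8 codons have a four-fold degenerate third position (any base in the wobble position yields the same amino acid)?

Codon 1 ATT (Ile): third position 3-fold.
Codon 2 CCC (Pro): third position 4-fold.
Codon 3 CGC (Arg): third position 4-fold.
Codon 4 GGC (Gly): third position 4-fold.
Codon 5 CAC (His): third position 2-fold.
Codon 6 CGG (Arg): third position 4-fold.
Codon 7 CGG (Arg): third position 4-fold.
Codon 8 CTC (Leu): third position 4-fold.
Four-fold degenerate third positions: 6.

6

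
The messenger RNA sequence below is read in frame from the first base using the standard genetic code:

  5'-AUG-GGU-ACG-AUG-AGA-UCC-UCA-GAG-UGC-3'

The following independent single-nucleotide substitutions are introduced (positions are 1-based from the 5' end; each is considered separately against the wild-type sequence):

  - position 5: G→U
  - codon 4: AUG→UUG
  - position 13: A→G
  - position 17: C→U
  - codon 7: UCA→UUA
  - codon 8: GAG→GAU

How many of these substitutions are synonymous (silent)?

Codon 2: GGU (Gly) → GUU (Val) — missense.
Codon 4: AUG (Met) → UUG (Leu) — missense.
Codon 5: AGA (Arg) → GGA (Gly) — missense.
Codon 6: UCC (Ser) → UUC (Phe) — missense.
Codon 7: UCA (Ser) → UUA (Leu) — missense.
Codon 8: GAG (Glu) → GAU (Asp) — missense.
Synonymous: 0 of 6.

0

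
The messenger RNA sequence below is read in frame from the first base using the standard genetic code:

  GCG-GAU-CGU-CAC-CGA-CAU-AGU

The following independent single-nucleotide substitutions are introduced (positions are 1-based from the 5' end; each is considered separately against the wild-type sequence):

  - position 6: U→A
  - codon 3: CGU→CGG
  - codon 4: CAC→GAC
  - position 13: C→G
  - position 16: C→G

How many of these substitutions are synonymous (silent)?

1

Codon 2: GAU (Asp) → GAA (Glu) — missense.
Codon 3: CGU (Arg) → CGG (Arg) — synonymous.
Codon 4: CAC (His) → GAC (Asp) — missense.
Codon 5: CGA (Arg) → GGA (Gly) — missense.
Codon 6: CAU (His) → GAU (Asp) — missense.
Synonymous: 1 of 5.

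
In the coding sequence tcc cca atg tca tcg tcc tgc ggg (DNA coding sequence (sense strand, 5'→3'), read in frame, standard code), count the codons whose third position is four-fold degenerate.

6

Codon 1 TCC (Ser): third position 4-fold.
Codon 2 CCA (Pro): third position 4-fold.
Codon 3 ATG (Met): third position 1-fold.
Codon 4 TCA (Ser): third position 4-fold.
Codon 5 TCG (Ser): third position 4-fold.
Codon 6 TCC (Ser): third position 4-fold.
Codon 7 TGC (Cys): third position 2-fold.
Codon 8 GGG (Gly): third position 4-fold.
Four-fold degenerate third positions: 6.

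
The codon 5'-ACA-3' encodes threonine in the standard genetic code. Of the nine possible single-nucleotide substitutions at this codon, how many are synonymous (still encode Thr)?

Position 1: none → 0 synonymous.
Position 2: none → 0 synonymous.
Position 3: ACU, ACC, ACG → 3 synonymous.
Total: 0 + 0 + 3 = 3.

3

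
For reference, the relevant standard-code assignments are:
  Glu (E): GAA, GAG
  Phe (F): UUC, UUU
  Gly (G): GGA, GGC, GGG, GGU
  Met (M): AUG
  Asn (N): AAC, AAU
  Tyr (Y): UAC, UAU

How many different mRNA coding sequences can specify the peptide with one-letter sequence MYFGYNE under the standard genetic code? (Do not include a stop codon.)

128

Met: 1 codon.
Tyr: 2 codons.
Phe: 2 codons.
Gly: 4 codons.
Tyr: 2 codons.
Asn: 2 codons.
Glu: 2 codons.
1 × 2 × 2 × 4 × 2 × 2 × 2 = 128.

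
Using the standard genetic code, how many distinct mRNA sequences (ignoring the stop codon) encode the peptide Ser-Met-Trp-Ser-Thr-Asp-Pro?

Ser: 6 codons.
Met: 1 codon.
Trp: 1 codon.
Ser: 6 codons.
Thr: 4 codons.
Asp: 2 codons.
Pro: 4 codons.
6 × 1 × 1 × 6 × 4 × 2 × 4 = 1152.

1152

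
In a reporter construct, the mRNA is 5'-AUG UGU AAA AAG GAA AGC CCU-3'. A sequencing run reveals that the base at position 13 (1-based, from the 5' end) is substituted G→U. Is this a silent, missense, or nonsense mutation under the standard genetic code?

Position 13 falls in codon 5: GAA → Glu.
After the substitution the codon is UAA → Stop.
The new codon is a stop codon, so this is a nonsense mutation.

nonsense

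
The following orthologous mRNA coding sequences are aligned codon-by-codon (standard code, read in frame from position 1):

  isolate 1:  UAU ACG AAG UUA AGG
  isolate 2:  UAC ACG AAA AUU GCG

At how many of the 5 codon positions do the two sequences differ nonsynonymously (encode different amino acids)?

Codon 1: UAU Tyr / UAC Tyr — synonymous.
Codon 2: ACG Thr / ACG Thr — identical.
Codon 3: AAG Lys / AAA Lys — synonymous.
Codon 4: UUA Leu / AUU Ile — nonsynonymous.
Codon 5: AGG Arg / GCG Ala — nonsynonymous.
Nonsynonymous differences: 2.

2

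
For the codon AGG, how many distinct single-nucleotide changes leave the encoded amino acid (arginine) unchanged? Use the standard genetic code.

2

Position 1: CGG → 1 synonymous.
Position 2: none → 0 synonymous.
Position 3: AGA → 1 synonymous.
Total: 1 + 0 + 1 = 2.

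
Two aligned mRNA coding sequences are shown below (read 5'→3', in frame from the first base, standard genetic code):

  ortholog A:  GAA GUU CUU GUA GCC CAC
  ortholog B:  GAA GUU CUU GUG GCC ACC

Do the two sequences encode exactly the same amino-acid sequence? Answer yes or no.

no

Codon 1: GAA Glu / GAA Glu — identical.
Codon 2: GUU Val / GUU Val — identical.
Codon 3: CUU Leu / CUU Leu — identical.
Codon 4: GUA Val / GUG Val — synonymous.
Codon 5: GCC Ala / GCC Ala — identical.
Codon 6: CAC His / ACC Thr — nonsynonymous.
Nonsynonymous differences: 1 → different protein.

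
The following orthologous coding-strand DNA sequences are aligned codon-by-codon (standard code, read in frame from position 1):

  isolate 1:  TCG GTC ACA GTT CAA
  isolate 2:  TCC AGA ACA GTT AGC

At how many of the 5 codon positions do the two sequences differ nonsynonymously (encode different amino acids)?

Codon 1: TCG Ser / TCC Ser — synonymous.
Codon 2: GTC Val / AGA Arg — nonsynonymous.
Codon 3: ACA Thr / ACA Thr — identical.
Codon 4: GTT Val / GTT Val — identical.
Codon 5: CAA Gln / AGC Ser — nonsynonymous.
Nonsynonymous differences: 2.

2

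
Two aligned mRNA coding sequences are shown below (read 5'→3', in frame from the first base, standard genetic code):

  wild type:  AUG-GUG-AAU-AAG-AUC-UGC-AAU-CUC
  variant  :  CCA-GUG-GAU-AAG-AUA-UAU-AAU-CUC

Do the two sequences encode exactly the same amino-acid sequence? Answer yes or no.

no

Codon 1: AUG Met / CCA Pro — nonsynonymous.
Codon 2: GUG Val / GUG Val — identical.
Codon 3: AAU Asn / GAU Asp — nonsynonymous.
Codon 4: AAG Lys / AAG Lys — identical.
Codon 5: AUC Ile / AUA Ile — synonymous.
Codon 6: UGC Cys / UAU Tyr — nonsynonymous.
Codon 7: AAU Asn / AAU Asn — identical.
Codon 8: CUC Leu / CUC Leu — identical.
Nonsynonymous differences: 3 → different protein.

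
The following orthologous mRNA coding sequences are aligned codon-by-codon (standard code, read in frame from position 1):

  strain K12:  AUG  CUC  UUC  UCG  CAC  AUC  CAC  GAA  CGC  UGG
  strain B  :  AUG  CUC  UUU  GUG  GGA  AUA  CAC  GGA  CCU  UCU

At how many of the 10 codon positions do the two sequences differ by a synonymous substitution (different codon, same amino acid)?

2

Codon 1: AUG Met / AUG Met — identical.
Codon 2: CUC Leu / CUC Leu — identical.
Codon 3: UUC Phe / UUU Phe — synonymous.
Codon 4: UCG Ser / GUG Val — nonsynonymous.
Codon 5: CAC His / GGA Gly — nonsynonymous.
Codon 6: AUC Ile / AUA Ile — synonymous.
Codon 7: CAC His / CAC His — identical.
Codon 8: GAA Glu / GGA Gly — nonsynonymous.
Codon 9: CGC Arg / CCU Pro — nonsynonymous.
Codon 10: UGG Trp / UCU Ser — nonsynonymous.
Synonymous differences: 2.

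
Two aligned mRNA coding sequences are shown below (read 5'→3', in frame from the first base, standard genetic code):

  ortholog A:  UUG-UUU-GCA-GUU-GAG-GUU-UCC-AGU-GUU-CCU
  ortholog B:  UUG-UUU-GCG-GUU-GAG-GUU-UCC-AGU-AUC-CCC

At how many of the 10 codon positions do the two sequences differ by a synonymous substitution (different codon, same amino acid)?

2

Codon 1: UUG Leu / UUG Leu — identical.
Codon 2: UUU Phe / UUU Phe — identical.
Codon 3: GCA Ala / GCG Ala — synonymous.
Codon 4: GUU Val / GUU Val — identical.
Codon 5: GAG Glu / GAG Glu — identical.
Codon 6: GUU Val / GUU Val — identical.
Codon 7: UCC Ser / UCC Ser — identical.
Codon 8: AGU Ser / AGU Ser — identical.
Codon 9: GUU Val / AUC Ile — nonsynonymous.
Codon 10: CCU Pro / CCC Pro — synonymous.
Synonymous differences: 2.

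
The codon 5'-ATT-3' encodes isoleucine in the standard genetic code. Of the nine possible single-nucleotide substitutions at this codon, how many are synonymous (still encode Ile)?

Position 1: none → 0 synonymous.
Position 2: none → 0 synonymous.
Position 3: ATC, ATA → 2 synonymous.
Total: 0 + 0 + 2 = 2.

2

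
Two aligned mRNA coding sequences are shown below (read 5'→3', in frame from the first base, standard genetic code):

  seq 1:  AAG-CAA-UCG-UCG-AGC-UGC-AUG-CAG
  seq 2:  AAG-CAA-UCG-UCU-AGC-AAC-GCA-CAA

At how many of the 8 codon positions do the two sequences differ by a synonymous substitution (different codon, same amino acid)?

2

Codon 1: AAG Lys / AAG Lys — identical.
Codon 2: CAA Gln / CAA Gln — identical.
Codon 3: UCG Ser / UCG Ser — identical.
Codon 4: UCG Ser / UCU Ser — synonymous.
Codon 5: AGC Ser / AGC Ser — identical.
Codon 6: UGC Cys / AAC Asn — nonsynonymous.
Codon 7: AUG Met / GCA Ala — nonsynonymous.
Codon 8: CAG Gln / CAA Gln — synonymous.
Synonymous differences: 2.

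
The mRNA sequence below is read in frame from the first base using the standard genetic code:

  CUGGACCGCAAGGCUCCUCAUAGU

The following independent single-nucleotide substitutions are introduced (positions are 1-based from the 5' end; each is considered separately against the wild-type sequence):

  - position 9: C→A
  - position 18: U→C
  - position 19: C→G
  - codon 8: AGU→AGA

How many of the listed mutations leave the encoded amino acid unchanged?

2

Codon 3: CGC (Arg) → CGA (Arg) — synonymous.
Codon 6: CCU (Pro) → CCC (Pro) — synonymous.
Codon 7: CAU (His) → GAU (Asp) — missense.
Codon 8: AGU (Ser) → AGA (Arg) — missense.
Synonymous: 2 of 4.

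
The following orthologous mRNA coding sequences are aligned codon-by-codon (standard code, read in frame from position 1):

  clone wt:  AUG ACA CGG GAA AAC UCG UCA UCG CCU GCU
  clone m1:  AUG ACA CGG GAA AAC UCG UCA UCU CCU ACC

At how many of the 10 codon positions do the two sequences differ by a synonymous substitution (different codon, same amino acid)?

1

Codon 1: AUG Met / AUG Met — identical.
Codon 2: ACA Thr / ACA Thr — identical.
Codon 3: CGG Arg / CGG Arg — identical.
Codon 4: GAA Glu / GAA Glu — identical.
Codon 5: AAC Asn / AAC Asn — identical.
Codon 6: UCG Ser / UCG Ser — identical.
Codon 7: UCA Ser / UCA Ser — identical.
Codon 8: UCG Ser / UCU Ser — synonymous.
Codon 9: CCU Pro / CCU Pro — identical.
Codon 10: GCU Ala / ACC Thr — nonsynonymous.
Synonymous differences: 1.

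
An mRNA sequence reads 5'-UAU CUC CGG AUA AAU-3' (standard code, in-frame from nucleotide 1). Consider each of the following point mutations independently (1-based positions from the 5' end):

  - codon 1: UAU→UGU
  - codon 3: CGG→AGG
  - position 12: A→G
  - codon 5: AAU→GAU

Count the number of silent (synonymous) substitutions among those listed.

1

Codon 1: UAU (Tyr) → UGU (Cys) — missense.
Codon 3: CGG (Arg) → AGG (Arg) — synonymous.
Codon 4: AUA (Ile) → AUG (Met) — missense.
Codon 5: AAU (Asn) → GAU (Asp) — missense.
Synonymous: 1 of 4.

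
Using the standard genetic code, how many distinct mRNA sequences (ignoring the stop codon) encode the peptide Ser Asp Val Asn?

96

Ser: 6 codons.
Asp: 2 codons.
Val: 4 codons.
Asn: 2 codons.
6 × 2 × 4 × 2 = 96.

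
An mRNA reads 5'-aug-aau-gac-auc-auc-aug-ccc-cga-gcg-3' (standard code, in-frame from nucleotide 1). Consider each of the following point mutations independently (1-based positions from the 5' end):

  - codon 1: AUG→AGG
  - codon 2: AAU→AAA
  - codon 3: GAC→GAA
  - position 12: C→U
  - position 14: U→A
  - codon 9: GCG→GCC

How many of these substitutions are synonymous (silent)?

Codon 1: AUG (Met) → AGG (Arg) — missense.
Codon 2: AAU (Asn) → AAA (Lys) — missense.
Codon 3: GAC (Asp) → GAA (Glu) — missense.
Codon 4: AUC (Ile) → AUU (Ile) — synonymous.
Codon 5: AUC (Ile) → AAC (Asn) — missense.
Codon 9: GCG (Ala) → GCC (Ala) — synonymous.
Synonymous: 2 of 6.

2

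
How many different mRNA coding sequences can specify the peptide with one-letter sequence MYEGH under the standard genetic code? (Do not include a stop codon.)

Met: 1 codon.
Tyr: 2 codons.
Glu: 2 codons.
Gly: 4 codons.
His: 2 codons.
1 × 2 × 2 × 4 × 2 = 32.

32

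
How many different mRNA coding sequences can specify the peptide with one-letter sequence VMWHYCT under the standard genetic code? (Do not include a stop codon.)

128

Val: 4 codons.
Met: 1 codon.
Trp: 1 codon.
His: 2 codons.
Tyr: 2 codons.
Cys: 2 codons.
Thr: 4 codons.
4 × 1 × 1 × 2 × 2 × 2 × 4 = 128.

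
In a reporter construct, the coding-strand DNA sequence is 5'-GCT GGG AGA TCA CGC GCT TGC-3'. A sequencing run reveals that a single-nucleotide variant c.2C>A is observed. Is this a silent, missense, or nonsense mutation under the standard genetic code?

missense

Position 2 falls in codon 1: GCT → Ala.
After the substitution the codon is GAT → Asp.
Ala ≠ Asp, so this is a missense mutation.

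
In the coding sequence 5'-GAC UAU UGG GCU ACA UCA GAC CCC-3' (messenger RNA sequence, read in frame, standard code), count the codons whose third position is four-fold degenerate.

Codon 1 GAC (Asp): third position 2-fold.
Codon 2 UAU (Tyr): third position 2-fold.
Codon 3 UGG (Trp): third position 1-fold.
Codon 4 GCU (Ala): third position 4-fold.
Codon 5 ACA (Thr): third position 4-fold.
Codon 6 UCA (Ser): third position 4-fold.
Codon 7 GAC (Asp): third position 2-fold.
Codon 8 CCC (Pro): third position 4-fold.
Four-fold degenerate third positions: 4.

4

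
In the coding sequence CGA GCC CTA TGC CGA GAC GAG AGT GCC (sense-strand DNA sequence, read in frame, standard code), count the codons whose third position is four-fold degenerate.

5

Codon 1 CGA (Arg): third position 4-fold.
Codon 2 GCC (Ala): third position 4-fold.
Codon 3 CTA (Leu): third position 4-fold.
Codon 4 TGC (Cys): third position 2-fold.
Codon 5 CGA (Arg): third position 4-fold.
Codon 6 GAC (Asp): third position 2-fold.
Codon 7 GAG (Glu): third position 2-fold.
Codon 8 AGT (Ser): third position 2-fold.
Codon 9 GCC (Ala): third position 4-fold.
Four-fold degenerate third positions: 5.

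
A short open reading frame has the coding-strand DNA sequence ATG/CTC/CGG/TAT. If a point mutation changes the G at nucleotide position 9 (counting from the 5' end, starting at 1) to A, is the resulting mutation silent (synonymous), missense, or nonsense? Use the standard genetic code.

silent

Position 9 falls in codon 3: CGG → Arg.
After the substitution the codon is CGA → Arg.
Both encode Arg, so the change is synonymous.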